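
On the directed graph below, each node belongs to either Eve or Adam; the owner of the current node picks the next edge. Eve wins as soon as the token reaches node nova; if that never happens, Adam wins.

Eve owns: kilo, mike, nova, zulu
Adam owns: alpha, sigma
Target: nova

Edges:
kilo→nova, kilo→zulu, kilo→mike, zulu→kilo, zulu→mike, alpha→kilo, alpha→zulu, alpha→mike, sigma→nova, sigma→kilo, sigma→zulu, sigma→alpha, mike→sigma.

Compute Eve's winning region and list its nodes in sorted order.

A0 = {nova}
A1: add {kilo} — kilo (Eve) has kilo→nova.
A2: add {zulu} — zulu (Eve) has zulu→kilo.
A3 = A2; e.g. alpha (Adam) can still go to mike. Fixed point.
Eve's winning region = {kilo, nova, zulu}.

kilo, nova, zulu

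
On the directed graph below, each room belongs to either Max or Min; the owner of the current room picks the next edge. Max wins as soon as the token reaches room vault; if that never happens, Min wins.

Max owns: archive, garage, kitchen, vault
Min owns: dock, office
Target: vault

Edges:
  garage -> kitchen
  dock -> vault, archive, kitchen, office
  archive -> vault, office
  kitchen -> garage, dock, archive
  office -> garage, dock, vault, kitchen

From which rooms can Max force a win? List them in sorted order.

archive, garage, kitchen, vault

A0 = {vault}
A1: add {archive} — archive (Max) has archive→vault.
A2: add {kitchen} — kitchen (Max) has kitchen→archive.
A3: add {garage} — garage (Max) has garage→kitchen.
A4 = A3; e.g. dock (Min) can still go to office. Fixed point.
Max's winning region = {archive, garage, kitchen, vault}.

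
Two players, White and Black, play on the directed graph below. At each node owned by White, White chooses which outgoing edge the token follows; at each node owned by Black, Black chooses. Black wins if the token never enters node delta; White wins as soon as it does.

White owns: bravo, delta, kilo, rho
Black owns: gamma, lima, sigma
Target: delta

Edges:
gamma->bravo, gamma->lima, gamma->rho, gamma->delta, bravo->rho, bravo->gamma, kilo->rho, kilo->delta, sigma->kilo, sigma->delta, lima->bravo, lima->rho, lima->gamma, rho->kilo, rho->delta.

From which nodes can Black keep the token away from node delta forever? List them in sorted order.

A0 = {delta}
A1: add {kilo, rho} — rho (White) has rho→delta; kilo (White) has kilo→delta.
A2: add {bravo, sigma} — bravo (White) has bravo→rho; sigma (Black): all of {kilo, delta} already in.
A3 = A2; e.g. lima (Black) can still go to gamma. Fixed point.
White's attractor = {bravo, delta, kilo, rho, sigma}; Black avoids the target exactly from the complement.

gamma, lima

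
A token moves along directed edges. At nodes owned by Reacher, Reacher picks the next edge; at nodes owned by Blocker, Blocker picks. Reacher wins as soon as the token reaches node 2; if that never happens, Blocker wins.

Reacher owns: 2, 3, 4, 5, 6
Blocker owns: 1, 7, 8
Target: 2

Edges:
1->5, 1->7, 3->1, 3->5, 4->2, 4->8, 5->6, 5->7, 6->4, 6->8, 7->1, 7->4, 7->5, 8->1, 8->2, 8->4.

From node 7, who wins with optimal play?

A0 = {2}
A1: add {4} — 4 (Reacher) has 4→2.
A2: add {6} — 6 (Reacher) has 6→4.
A3: add {5} — 5 (Reacher) has 5→6.
A4: add {3} — 3 (Reacher) has 3→5.
A5 = A4; e.g. 1 (Blocker) can still go to 7. Fixed point.
7 never enters the attractor, so Blocker can avoid the target forever.

Blocker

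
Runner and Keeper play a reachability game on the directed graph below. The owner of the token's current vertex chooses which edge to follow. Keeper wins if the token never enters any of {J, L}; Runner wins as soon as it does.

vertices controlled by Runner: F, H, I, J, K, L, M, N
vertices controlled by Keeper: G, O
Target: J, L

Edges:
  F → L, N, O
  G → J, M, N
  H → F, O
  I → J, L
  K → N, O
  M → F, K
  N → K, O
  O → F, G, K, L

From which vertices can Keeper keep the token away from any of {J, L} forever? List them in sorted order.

G, K, N, O

A0 = {J, L}
A1: add {F, I} — F (Runner) has F→L; I (Runner) has I→J.
A2: add {H, M} — H (Runner) has H→F; M (Runner) has M→F.
A3 = A2; e.g. G (Keeper) can still go to N. Fixed point.
Runner's attractor = {F, H, I, J, L, M}; Keeper avoids the target exactly from the complement.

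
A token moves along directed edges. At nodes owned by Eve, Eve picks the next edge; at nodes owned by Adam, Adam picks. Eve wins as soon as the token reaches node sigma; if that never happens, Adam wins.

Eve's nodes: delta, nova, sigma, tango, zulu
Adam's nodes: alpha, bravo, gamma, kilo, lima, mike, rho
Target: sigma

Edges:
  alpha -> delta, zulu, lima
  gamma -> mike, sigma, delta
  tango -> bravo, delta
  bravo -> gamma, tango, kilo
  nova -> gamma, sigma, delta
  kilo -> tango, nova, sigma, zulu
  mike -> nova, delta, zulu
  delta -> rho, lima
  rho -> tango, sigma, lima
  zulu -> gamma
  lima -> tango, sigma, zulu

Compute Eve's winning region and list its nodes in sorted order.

nova, sigma

A0 = {sigma}
A1: add {nova} — nova (Eve) has nova→sigma.
A2 = A1; e.g. alpha (Adam) can still go to delta. Fixed point.
Eve's winning region = {nova, sigma}.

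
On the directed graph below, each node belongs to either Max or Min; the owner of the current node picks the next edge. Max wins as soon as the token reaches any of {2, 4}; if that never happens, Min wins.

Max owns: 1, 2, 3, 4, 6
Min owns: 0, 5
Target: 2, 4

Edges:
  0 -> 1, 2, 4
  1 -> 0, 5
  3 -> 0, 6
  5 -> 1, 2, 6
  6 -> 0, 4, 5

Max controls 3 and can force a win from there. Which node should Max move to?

A0 = {2, 4}
A1: add {6} — 6 (Max) has 6→4.
A2: add {3} — 3 (Max) has 3→6.
A3 = A2; e.g. 0 (Min) can still go to 1. Fixed point.
From 3, successor 6 is in the attractor (rank 1); the other successor 0 is not.

6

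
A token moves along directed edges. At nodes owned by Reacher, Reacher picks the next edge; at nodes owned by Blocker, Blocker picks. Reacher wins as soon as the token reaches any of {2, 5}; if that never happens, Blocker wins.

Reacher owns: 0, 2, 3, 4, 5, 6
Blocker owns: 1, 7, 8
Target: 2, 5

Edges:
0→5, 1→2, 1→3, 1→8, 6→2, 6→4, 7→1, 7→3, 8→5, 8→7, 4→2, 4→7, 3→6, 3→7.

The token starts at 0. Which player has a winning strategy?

Reacher

A0 = {2, 5}
A1: add {0, 4, 6} — 0 (Reacher) has 0→5; 4 (Reacher) has 4→2; 6 (Reacher) has 6→2.
0 ∈ A1, so Reacher can force the target.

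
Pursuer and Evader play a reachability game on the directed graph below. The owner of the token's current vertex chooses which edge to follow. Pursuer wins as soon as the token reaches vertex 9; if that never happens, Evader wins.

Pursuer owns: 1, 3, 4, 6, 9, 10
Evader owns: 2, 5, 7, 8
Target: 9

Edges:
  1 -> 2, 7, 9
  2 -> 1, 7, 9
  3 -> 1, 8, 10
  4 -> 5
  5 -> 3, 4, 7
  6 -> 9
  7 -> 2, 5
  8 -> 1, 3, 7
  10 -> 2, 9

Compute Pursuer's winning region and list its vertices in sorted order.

1, 3, 6, 9, 10

A0 = {9}
A1: add {1, 6, 10} — 1 (Pursuer) has 1→9; 6 (Pursuer) has 6→9; 10 (Pursuer) has 10→9.
A2: add {3} — 3 (Pursuer) has 3→1.
A3 = A2; e.g. 2 (Evader) can still go to 7. Fixed point.
Pursuer's winning region = {1, 3, 6, 9, 10}.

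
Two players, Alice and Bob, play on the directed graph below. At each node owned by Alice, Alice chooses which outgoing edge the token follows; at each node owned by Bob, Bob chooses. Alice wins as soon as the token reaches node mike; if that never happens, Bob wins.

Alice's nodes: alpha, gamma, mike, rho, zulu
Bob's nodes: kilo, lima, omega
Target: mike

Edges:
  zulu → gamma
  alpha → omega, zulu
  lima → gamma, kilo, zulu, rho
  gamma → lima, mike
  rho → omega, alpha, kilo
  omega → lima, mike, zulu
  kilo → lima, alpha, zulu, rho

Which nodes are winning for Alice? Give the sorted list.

A0 = {mike}
A1: add {gamma} — gamma (Alice) has gamma→mike.
A2: add {zulu} — zulu (Alice) has zulu→gamma.
A3: add {alpha} — alpha (Alice) has alpha→zulu.
A4: add {rho} — rho (Alice) has rho→alpha.
A5 = A4; e.g. lima (Bob) can still go to kilo. Fixed point.
Alice's winning region = {alpha, gamma, mike, rho, zulu}.

alpha, gamma, mike, rho, zulu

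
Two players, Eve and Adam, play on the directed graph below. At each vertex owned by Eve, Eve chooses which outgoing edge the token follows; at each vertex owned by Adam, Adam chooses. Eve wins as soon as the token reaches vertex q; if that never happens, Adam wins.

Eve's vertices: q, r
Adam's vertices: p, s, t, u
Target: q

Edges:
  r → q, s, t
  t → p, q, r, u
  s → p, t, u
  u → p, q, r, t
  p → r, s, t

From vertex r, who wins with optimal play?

A0 = {q}
A1: add {r} — r (Eve) has r→q.
A2 = A1; e.g. p (Adam) can still go to s. Fixed point.
r ∈ A1, so Eve can force the target.

Eve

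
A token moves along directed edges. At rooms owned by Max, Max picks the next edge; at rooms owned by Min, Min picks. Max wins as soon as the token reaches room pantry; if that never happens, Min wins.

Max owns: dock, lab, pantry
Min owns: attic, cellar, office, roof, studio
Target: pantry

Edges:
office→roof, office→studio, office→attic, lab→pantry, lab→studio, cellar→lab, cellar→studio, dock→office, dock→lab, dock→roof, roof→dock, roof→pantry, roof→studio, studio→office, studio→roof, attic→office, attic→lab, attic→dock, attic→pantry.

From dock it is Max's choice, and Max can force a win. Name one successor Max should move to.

lab

A0 = {pantry}
A1: add {lab} — lab (Max) has lab→pantry.
A2: add {dock} — dock (Max) has dock→lab.
A3 = A2; e.g. office (Min) can still go to roof. Fixed point.
From dock, successor lab is in the attractor (rank 1); the other successors office, roof are not.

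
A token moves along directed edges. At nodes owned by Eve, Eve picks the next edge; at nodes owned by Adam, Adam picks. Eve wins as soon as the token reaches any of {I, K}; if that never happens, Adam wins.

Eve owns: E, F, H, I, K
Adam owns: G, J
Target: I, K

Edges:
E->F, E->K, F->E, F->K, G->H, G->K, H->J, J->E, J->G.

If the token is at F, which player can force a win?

A0 = {I, K}
A1: add {E, F} — E (Eve) has E→K; F (Eve) has F→K.
A2 = A1; e.g. G (Adam) can still go to H. Fixed point.
F ∈ A1, so Eve can force the target.

Eve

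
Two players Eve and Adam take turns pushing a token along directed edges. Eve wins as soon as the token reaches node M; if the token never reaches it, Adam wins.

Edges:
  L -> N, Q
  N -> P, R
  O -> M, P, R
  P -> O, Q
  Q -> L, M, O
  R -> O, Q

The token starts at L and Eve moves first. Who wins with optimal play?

Track states (vertex, player-to-move).
A0 = {(M,Eve), (M,Adam)}
A1: add {(O,Eve), (Q,Eve)}.
A2: add {(P,Adam), (R,Adam)}.
A3: add {(N,Eve)}.
A4: add {(L,Adam)}.
A5 = A4; e.g. (L,Eve) stays out. (L,Eve) never enters ⇒ Adam avoids the target.

Adam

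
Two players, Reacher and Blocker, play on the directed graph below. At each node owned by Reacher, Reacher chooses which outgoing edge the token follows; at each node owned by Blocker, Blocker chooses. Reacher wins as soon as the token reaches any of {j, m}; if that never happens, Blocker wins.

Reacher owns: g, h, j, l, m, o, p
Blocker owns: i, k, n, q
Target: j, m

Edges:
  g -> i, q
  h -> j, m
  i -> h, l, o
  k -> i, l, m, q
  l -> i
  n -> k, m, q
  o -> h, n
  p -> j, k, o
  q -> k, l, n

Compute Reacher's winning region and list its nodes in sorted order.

A0 = {j, m}
A1: add {h, p} — h (Reacher) has h→j; p (Reacher) has p→j.
A2: add {o} — o (Reacher) has o→h.
A3 = A2; e.g. g (Reacher) has no edge into A2. Fixed point.
Reacher's winning region = {h, j, m, o, p}.

h, j, m, o, p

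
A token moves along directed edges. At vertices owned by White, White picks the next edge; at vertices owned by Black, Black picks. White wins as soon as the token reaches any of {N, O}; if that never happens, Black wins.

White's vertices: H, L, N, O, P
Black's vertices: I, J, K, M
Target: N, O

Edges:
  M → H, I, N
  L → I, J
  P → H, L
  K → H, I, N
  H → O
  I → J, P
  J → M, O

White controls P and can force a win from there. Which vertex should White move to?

H

A0 = {N, O}
A1: add {H} — H (White) has H→O.
A2: add {P} — P (White) has P→H.
A3 = A2; e.g. I (Black) can still go to J. Fixed point.
From P, successor H is in the attractor (rank 1); the other successor L is not.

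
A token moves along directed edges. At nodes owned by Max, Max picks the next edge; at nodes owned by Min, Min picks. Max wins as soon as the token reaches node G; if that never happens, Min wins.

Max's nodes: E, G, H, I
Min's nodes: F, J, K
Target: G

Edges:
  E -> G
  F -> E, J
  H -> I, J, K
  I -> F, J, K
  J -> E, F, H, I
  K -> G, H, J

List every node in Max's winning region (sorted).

A0 = {G}
A1: add {E} — E (Max) has E→G.
A2 = A1; e.g. F (Min) can still go to J. Fixed point.
Max's winning region = {E, G}.

E, G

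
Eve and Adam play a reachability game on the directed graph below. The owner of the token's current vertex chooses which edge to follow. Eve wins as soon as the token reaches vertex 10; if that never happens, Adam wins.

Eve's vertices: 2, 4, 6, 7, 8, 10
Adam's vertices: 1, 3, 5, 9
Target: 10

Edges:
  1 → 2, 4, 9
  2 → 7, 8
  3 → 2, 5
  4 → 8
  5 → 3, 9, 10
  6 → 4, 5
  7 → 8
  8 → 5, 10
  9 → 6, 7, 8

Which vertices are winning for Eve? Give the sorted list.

1, 2, 4, 6, 7, 8, 9, 10

A0 = {10}
A1: add {8} — 8 (Eve) has 8→10.
A2: add {2, 4, 7} — 2 (Eve) has 2→8; 4 (Eve) has 4→8; 7 (Eve) has 7→8.
A3: add {6} — 6 (Eve) has 6→4.
A4: add {9} — 9 (Adam): all of {6, 7, 8} already in.
A5: add {1} — 1 (Adam): all of {2, 4, 9} already in.
A6 = A5; e.g. 3 (Adam) can still go to 5. Fixed point.
Eve's winning region = {1, 2, 4, 6, 7, 8, 9, 10}.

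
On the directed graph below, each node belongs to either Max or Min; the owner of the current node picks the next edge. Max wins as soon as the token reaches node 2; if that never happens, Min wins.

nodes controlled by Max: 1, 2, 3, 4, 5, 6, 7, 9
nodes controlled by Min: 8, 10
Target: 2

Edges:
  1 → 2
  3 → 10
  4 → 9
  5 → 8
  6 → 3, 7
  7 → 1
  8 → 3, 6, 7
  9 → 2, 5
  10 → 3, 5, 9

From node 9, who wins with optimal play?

A0 = {2}
A1: add {1, 9} — 1 (Max) has 1→2; 9 (Max) has 9→2.
9 ∈ A1, so Max can force the target.

Max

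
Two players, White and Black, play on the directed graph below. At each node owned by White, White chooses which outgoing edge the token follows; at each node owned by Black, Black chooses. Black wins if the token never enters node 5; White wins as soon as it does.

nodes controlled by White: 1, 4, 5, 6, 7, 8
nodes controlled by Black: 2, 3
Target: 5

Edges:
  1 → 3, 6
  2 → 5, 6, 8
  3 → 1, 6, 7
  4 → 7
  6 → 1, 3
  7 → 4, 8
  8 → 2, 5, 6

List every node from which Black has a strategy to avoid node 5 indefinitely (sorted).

A0 = {5}
A1: add {8} — 8 (White) has 8→5.
A2: add {7} — 7 (White) has 7→8.
A3: add {4} — 4 (White) has 4→7.
A4 = A3; e.g. 1 (White) has no edge into A3. Fixed point.
White's attractor = {4, 5, 7, 8}; Black avoids the target exactly from the complement.

1, 2, 3, 6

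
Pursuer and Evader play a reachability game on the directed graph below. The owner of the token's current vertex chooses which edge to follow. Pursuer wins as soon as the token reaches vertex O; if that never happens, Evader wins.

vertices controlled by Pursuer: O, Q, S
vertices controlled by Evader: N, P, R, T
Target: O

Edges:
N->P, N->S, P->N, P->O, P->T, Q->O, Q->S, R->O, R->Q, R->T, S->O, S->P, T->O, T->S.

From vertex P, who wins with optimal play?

Evader

A0 = {O}
A1: add {Q, S} — Q (Pursuer) has Q→O; S (Pursuer) has S→O.
A2: add {T} — T (Evader): all of {O, S} already in.
A3: add {R} — R (Evader): all of {O, Q, T} already in.
A4 = A3; e.g. N (Evader) can still go to P. Fixed point.
P never enters the attractor, so Evader can avoid the target forever.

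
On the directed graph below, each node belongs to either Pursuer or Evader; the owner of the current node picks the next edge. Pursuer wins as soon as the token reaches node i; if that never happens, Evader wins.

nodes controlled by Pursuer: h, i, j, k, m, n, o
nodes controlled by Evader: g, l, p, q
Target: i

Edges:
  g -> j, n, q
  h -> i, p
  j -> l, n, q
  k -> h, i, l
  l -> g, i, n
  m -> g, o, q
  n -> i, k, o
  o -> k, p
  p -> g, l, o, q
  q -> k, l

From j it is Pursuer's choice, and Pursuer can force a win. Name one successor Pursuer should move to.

A0 = {i}
A1: add {h, k, n} — h (Pursuer) has h→i; k (Pursuer) has k→i; n (Pursuer) has n→i.
A2: add {j, o} — j (Pursuer) has j→n; o (Pursuer) has o→k.
A3: add {m} — m (Pursuer) has m→o.
A4 = A3; e.g. g (Evader) can still go to q. Fixed point.
From j, successor n is in the attractor (rank 1); the other successors l, q are not.

n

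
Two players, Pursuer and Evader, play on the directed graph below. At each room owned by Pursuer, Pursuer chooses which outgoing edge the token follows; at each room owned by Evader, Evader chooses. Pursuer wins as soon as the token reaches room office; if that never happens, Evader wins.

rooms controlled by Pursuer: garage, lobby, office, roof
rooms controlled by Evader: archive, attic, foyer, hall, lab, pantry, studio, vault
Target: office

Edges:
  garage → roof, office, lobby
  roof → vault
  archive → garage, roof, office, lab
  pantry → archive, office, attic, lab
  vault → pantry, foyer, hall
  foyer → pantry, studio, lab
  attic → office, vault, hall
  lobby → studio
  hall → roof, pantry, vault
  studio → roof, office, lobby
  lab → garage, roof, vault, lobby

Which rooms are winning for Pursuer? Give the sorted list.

garage, office

A0 = {office}
A1: add {garage} — garage (Pursuer) has garage→office.
A2 = A1; e.g. roof (Pursuer) has no edge into A1. Fixed point.
Pursuer's winning region = {garage, office}.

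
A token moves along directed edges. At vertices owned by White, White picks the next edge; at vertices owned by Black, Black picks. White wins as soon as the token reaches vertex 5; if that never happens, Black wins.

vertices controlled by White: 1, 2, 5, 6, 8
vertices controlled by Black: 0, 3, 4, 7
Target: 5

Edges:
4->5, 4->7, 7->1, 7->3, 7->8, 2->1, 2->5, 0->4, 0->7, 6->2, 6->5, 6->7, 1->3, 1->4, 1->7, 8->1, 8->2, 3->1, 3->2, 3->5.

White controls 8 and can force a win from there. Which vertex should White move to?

2

A0 = {5}
A1: add {2, 6} — 2 (White) has 2→5; 6 (White) has 6→5.
A2: add {8} — 8 (White) has 8→2.
A3 = A2; e.g. 0 (Black) can still go to 4. Fixed point.
From 8, successor 2 is in the attractor (rank 1); the other successor 1 is not.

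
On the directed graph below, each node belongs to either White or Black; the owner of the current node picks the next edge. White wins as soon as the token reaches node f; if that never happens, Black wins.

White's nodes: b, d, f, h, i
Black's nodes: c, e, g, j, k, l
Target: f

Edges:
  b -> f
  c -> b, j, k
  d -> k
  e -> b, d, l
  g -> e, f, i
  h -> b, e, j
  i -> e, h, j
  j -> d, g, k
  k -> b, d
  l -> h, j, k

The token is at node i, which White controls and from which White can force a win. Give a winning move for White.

h

A0 = {f}
A1: add {b} — b (White) has b→f.
A2: add {h} — h (White) has h→b.
A3: add {i} — i (White) has i→h.
A4 = A3; e.g. c (Black) can still go to j. Fixed point.
From i, successor h is in the attractor (rank 2); the other successors e, j are not.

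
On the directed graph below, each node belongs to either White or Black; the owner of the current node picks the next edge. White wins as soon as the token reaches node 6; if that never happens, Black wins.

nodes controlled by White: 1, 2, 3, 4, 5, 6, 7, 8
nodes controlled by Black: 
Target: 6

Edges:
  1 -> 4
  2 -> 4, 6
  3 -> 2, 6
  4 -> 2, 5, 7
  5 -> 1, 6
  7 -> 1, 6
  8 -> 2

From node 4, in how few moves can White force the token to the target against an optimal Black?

A0 = {6}
A1: add {2, 3, 5, 7} — 2 (White) has 2→6; 3 (White) has 3→6; 5 (White) has 5→6; 7 (White) has 7→6.
A2: add {4, 8} — 4 (White) has 4→2; 8 (White) has 8→2.
4 enters the attractor at level 2, so White can force the target in 2 moves from there.

2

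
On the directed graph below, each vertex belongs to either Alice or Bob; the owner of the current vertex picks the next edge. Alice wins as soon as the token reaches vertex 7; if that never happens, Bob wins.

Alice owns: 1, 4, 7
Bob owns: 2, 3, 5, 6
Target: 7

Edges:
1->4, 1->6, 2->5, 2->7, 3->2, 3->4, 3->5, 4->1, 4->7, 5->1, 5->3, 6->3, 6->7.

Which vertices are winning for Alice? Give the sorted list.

A0 = {7}
A1: add {4} — 4 (Alice) has 4→7.
A2: add {1} — 1 (Alice) has 1→4.
A3 = A2; e.g. 2 (Bob) can still go to 5. Fixed point.
Alice's winning region = {1, 4, 7}.

1, 4, 7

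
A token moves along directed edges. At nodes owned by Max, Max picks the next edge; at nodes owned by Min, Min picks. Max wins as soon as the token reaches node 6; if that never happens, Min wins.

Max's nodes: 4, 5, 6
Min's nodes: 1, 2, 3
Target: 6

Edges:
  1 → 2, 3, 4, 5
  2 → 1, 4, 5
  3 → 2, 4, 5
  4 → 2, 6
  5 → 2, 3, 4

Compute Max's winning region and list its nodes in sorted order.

A0 = {6}
A1: add {4} — 4 (Max) has 4→6.
A2: add {5} — 5 (Max) has 5→4.
A3 = A2; e.g. 1 (Min) can still go to 2. Fixed point.
Max's winning region = {4, 5, 6}.

4, 5, 6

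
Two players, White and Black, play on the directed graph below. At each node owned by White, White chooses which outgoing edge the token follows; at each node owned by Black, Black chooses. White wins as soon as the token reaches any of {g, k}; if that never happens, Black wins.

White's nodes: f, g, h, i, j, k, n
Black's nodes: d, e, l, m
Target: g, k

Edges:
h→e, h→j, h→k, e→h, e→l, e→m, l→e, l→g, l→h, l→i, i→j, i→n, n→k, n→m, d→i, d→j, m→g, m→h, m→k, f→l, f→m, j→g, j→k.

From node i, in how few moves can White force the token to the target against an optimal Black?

2

A0 = {g, k}
A1: add {h, j, n} — h (White) has h→k; j (White) has j→g; n (White) has n→k.
A2: add {i, m} — i (White) has i→j; m (Black): all of {g, h, k} already in.
i enters the attractor at level 2, so White can force the target in 2 moves from there.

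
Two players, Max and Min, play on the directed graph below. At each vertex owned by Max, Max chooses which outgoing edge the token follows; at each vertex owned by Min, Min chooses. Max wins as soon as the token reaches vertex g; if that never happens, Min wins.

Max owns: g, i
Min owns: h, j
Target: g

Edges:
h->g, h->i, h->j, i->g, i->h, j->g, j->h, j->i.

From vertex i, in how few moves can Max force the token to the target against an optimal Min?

1

A0 = {g}
A1: add {i} — i (Max) has i→g.
A2 = A1; e.g. h (Min) can still go to j. Fixed point.
i enters the attractor at level 1, so Max can force the target in 1 move from there.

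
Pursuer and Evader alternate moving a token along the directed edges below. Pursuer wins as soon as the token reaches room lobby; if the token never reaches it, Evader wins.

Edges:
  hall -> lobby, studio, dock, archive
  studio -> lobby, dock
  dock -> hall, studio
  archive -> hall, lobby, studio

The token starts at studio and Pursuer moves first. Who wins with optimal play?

Track states (vertex, player-to-move).
A0 = {(lobby,Pursuer), (lobby,Evader)}
A1: add {(hall,Pursuer), (studio,Pursuer), (archive,Pursuer)}.
(studio,Pursuer) ∈ A1 ⇒ Pursuer forces the target.

Pursuer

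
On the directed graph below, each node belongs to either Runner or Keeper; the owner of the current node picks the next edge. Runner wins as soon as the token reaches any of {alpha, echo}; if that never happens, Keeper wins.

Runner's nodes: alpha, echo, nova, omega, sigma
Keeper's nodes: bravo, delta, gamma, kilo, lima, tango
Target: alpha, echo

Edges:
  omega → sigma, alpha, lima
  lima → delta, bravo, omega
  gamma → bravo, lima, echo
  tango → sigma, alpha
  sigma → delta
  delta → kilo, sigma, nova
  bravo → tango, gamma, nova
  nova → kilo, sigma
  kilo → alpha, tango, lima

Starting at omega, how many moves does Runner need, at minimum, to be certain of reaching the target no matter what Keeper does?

1

A0 = {alpha, echo}
A1: add {omega} — omega (Runner) has omega→alpha.
A2 = A1; e.g. kilo (Keeper) can still go to tango. Fixed point.
omega enters the attractor at level 1, so Runner can force the target in 1 move from there.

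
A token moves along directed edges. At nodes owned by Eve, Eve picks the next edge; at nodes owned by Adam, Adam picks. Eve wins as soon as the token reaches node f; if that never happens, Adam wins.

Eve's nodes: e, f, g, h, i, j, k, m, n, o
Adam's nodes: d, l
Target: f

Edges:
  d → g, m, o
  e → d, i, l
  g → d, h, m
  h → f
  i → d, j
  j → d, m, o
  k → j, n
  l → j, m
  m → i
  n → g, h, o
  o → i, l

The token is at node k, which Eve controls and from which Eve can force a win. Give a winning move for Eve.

n

A0 = {f}
A1: add {h} — h (Eve) has h→f.
A2: add {g, n} — g (Eve) has g→h; n (Eve) has n→h.
A3: add {k} — k (Eve) has k→n.
A4 = A3; e.g. d (Adam) can still go to m. Fixed point.
From k, successor n is in the attractor (rank 2); the other successor j is not.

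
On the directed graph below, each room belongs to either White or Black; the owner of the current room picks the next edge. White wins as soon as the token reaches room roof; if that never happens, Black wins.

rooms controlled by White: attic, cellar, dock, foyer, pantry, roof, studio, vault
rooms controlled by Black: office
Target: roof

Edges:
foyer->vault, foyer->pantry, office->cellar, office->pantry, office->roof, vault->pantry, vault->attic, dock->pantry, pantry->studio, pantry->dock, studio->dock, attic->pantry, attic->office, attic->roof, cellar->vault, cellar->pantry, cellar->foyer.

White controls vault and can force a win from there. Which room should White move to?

attic

A0 = {roof}
A1: add {attic} — attic (White) has attic→roof.
A2: add {vault} — vault (White) has vault→attic.
A3: add {cellar, foyer} — cellar (White) has cellar→vault; foyer (White) has foyer→vault.
A4 = A3; e.g. studio (White) has no edge into A3. Fixed point.
From vault, successor attic is in the attractor (rank 1); the other successor pantry is not.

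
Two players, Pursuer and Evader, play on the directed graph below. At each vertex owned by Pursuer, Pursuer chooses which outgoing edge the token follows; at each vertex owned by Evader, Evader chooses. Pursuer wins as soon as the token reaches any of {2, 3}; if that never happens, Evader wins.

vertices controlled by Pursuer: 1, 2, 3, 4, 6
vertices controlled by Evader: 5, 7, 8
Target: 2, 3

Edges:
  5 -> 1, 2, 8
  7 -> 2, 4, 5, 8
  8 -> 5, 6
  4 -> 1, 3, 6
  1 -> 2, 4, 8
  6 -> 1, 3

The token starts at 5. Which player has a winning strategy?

Evader

A0 = {2, 3}
A1: add {1, 4, 6} — 1 (Pursuer) has 1→2; 4 (Pursuer) has 4→3; 6 (Pursuer) has 6→3.
A2 = A1; e.g. 5 (Evader) can still go to 8. Fixed point.
5 never enters the attractor, so Evader can avoid the target forever.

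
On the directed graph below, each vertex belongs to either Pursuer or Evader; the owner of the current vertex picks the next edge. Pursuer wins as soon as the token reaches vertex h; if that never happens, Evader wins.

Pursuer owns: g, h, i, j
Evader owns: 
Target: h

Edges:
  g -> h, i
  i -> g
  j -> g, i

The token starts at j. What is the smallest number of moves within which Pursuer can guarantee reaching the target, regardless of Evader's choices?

A0 = {h}
A1: add {g} — g (Pursuer) has g→h.
A2: add {i, j} — i (Pursuer) has i→g; j (Pursuer) has j→g.
A2 = all vertices. Fixed point.
j enters the attractor at level 2, so Pursuer can force the target in 2 moves from there.

2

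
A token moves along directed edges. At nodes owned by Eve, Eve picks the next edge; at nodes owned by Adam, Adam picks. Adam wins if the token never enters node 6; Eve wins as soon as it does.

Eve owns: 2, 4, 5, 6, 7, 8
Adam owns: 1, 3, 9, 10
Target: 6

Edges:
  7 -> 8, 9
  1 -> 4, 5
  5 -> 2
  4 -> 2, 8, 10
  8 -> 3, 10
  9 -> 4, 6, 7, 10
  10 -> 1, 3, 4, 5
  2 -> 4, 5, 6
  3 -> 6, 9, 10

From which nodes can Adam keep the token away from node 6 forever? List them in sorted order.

3, 7, 8, 9, 10

A0 = {6}
A1: add {2} — 2 (Eve) has 2→6.
A2: add {4, 5} — 4 (Eve) has 4→2; 5 (Eve) has 5→2.
A3: add {1} — 1 (Adam): all of {4, 5} already in.
A4 = A3; e.g. 3 (Adam) can still go to 9. Fixed point.
Eve's attractor = {1, 2, 4, 5, 6}; Adam avoids the target exactly from the complement.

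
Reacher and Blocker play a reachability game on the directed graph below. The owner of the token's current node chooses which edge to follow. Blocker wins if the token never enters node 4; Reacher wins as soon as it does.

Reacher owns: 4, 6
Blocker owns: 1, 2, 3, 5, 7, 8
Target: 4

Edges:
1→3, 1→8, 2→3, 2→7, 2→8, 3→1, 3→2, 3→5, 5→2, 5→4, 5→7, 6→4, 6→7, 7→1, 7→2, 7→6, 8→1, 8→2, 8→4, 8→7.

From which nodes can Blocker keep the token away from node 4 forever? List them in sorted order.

1, 2, 3, 5, 7, 8

A0 = {4}
A1: add {6} — 6 (Reacher) has 6→4.
A2 = A1; e.g. 1 (Blocker) can still go to 3. Fixed point.
Reacher's attractor = {4, 6}; Blocker avoids the target exactly from the complement.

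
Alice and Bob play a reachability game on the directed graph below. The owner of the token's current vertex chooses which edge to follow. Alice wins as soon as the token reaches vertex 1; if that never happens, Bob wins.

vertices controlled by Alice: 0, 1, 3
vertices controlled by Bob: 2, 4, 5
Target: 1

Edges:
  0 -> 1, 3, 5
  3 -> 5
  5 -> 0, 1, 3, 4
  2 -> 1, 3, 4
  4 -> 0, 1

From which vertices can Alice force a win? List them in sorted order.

0, 1, 4

A0 = {1}
A1: add {0} — 0 (Alice) has 0→1.
A2: add {4} — 4 (Bob): all of {0, 1} already in.
A3 = A2; e.g. 2 (Bob) can still go to 3. Fixed point.
Alice's winning region = {0, 1, 4}.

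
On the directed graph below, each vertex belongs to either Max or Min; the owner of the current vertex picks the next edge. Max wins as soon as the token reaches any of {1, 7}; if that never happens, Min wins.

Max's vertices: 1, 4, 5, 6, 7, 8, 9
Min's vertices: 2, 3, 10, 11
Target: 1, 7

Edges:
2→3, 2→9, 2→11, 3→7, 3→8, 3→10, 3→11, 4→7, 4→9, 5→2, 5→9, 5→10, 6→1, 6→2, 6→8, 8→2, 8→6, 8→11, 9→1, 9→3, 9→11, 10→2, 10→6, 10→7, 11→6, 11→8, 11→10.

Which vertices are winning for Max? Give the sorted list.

1, 4, 5, 6, 7, 8, 9

A0 = {1, 7}
A1: add {4, 6, 9} — 4 (Max) has 4→7; 6 (Max) has 6→1; 9 (Max) has 9→1.
A2: add {5, 8} — 5 (Max) has 5→9; 8 (Max) has 8→6.
A3 = A2; e.g. 2 (Min) can still go to 3. Fixed point.
Max's winning region = {1, 4, 5, 6, 7, 8, 9}.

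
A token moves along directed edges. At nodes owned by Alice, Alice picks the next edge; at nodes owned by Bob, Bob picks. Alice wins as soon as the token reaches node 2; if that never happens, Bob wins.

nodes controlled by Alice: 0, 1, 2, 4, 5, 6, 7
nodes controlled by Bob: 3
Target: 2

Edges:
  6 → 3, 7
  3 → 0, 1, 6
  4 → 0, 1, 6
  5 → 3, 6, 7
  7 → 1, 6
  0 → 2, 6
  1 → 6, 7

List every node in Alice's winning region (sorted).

0, 2, 4

A0 = {2}
A1: add {0} — 0 (Alice) has 0→2.
A2: add {4} — 4 (Alice) has 4→0.
A3 = A2; e.g. 1 (Alice) has no edge into A2. Fixed point.
Alice's winning region = {0, 2, 4}.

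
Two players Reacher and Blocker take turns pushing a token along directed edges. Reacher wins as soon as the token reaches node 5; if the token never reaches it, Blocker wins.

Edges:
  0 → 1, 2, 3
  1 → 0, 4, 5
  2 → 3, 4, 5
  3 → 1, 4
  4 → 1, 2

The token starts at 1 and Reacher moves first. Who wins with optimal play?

Reacher

Track states (vertex, player-to-move).
A0 = {(5,Reacher), (5,Blocker)}
A1: add {(1,Reacher), (2,Reacher)}.
(1,Reacher) ∈ A1 ⇒ Reacher forces the target.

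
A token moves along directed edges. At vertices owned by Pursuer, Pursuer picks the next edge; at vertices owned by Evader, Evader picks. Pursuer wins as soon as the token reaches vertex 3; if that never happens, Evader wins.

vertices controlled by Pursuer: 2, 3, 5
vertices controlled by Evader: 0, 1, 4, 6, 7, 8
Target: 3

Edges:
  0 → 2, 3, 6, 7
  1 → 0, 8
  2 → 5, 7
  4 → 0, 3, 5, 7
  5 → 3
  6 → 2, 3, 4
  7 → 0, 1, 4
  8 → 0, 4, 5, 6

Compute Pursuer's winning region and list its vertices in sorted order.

2, 3, 5

A0 = {3}
A1: add {5} — 5 (Pursuer) has 5→3.
A2: add {2} — 2 (Pursuer) has 2→5.
A3 = A2; e.g. 0 (Evader) can still go to 6. Fixed point.
Pursuer's winning region = {2, 3, 5}.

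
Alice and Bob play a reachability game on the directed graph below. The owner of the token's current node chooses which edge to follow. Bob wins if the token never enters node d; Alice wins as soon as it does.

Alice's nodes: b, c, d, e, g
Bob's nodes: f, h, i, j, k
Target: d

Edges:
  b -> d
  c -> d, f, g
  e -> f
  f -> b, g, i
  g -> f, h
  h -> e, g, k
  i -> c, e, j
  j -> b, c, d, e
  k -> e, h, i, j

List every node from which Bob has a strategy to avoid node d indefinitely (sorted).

e, f, g, h, i, j, k

A0 = {d}
A1: add {b, c} — b (Alice) has b→d; c (Alice) has c→d.
A2 = A1; e.g. e (Alice) has no edge into A1. Fixed point.
Alice's attractor = {b, c, d}; Bob avoids the target exactly from the complement.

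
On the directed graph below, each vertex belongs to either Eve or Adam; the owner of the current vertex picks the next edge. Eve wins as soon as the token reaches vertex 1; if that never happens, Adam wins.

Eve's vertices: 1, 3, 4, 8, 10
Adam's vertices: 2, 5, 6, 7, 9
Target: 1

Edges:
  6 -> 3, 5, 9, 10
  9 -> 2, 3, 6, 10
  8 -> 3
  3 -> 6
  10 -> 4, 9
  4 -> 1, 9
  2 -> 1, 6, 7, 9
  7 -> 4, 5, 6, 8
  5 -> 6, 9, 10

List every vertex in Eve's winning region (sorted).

1, 4, 10

A0 = {1}
A1: add {4} — 4 (Eve) has 4→1.
A2: add {10} — 10 (Eve) has 10→4.
A3 = A2; e.g. 2 (Adam) can still go to 6. Fixed point.
Eve's winning region = {1, 4, 10}.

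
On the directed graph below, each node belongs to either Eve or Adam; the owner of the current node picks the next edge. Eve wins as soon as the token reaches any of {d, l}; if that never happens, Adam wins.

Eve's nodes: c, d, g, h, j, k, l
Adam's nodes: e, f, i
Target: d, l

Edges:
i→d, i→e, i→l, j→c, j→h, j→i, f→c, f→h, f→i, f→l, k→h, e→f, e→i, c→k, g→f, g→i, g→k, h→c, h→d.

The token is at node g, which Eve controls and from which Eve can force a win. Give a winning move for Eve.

A0 = {d, l}
A1: add {h} — h (Eve) has h→d.
A2: add {j, k} — j (Eve) has j→h; k (Eve) has k→h.
A3: add {c, g} — c (Eve) has c→k; g (Eve) has g→k.
A4 = A3; e.g. e (Adam) can still go to f. Fixed point.
From g, successor k is in the attractor (rank 2); the other successors f, i are not.

k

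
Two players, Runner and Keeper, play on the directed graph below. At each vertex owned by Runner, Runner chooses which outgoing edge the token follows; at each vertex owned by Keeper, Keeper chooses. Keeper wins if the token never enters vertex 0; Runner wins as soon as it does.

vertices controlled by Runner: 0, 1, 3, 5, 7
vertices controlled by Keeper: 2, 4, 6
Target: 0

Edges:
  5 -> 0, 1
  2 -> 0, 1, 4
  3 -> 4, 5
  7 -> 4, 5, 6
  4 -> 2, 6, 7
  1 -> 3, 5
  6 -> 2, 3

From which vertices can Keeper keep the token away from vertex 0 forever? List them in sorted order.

A0 = {0}
A1: add {5} — 5 (Runner) has 5→0.
A2: add {1, 3, 7} — 1 (Runner) has 1→5; 3 (Runner) has 3→5; 7 (Runner) has 7→5.
A3 = A2; e.g. 2 (Keeper) can still go to 4. Fixed point.
Runner's attractor = {0, 1, 3, 5, 7}; Keeper avoids the target exactly from the complement.

2, 4, 6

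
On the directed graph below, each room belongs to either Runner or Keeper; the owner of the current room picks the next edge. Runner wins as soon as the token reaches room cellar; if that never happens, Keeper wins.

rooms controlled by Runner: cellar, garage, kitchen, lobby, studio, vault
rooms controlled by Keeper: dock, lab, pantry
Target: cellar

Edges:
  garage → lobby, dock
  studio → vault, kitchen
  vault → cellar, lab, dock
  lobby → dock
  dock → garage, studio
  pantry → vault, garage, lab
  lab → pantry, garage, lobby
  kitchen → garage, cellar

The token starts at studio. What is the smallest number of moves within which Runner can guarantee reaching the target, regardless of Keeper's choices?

2

A0 = {cellar}
A1: add {kitchen, vault} — vault (Runner) has vault→cellar; kitchen (Runner) has kitchen→cellar.
A2: add {studio} — studio (Runner) has studio→vault.
A3 = A2; e.g. pantry (Keeper) can still go to garage. Fixed point.
studio enters the attractor at level 2, so Runner can force the target in 2 moves from there.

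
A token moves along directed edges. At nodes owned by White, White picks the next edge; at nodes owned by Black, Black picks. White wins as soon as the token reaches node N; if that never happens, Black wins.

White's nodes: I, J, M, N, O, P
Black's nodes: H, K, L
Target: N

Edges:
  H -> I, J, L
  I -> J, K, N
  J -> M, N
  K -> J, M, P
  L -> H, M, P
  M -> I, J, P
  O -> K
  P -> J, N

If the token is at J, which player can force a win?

White

A0 = {N}
A1: add {I, J, P} — I (White) has I→N; J (White) has J→N; P (White) has P→N.
J ∈ A1, so White can force the target.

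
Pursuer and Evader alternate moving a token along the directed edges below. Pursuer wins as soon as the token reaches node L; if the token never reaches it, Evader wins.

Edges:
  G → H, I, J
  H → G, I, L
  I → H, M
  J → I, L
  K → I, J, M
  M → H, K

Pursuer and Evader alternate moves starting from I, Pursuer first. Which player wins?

Evader

Track states (vertex, player-to-move).
A0 = {(L,Pursuer), (L,Evader)}
A1: add {(H,Pursuer), (J,Pursuer)}.
A2 = A1; e.g. (G,Pursuer) stays out. (I,Pursuer) never enters ⇒ Evader avoids the target.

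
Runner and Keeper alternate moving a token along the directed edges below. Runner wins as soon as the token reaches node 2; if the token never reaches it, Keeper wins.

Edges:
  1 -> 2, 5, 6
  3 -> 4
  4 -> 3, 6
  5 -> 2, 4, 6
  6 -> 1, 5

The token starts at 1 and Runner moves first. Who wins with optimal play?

Track states (vertex, player-to-move).
A0 = {(2,Runner), (2,Keeper)}
A1: add {(1,Runner), (5,Runner)}.
(1,Runner) ∈ A1 ⇒ Runner forces the target.

Runner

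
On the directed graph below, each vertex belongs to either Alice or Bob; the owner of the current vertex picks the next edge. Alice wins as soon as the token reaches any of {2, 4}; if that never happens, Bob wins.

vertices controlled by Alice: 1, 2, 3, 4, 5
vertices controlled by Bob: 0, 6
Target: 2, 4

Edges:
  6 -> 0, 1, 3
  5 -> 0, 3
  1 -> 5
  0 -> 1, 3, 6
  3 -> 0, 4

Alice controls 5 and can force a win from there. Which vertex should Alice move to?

3

A0 = {2, 4}
A1: add {3} — 3 (Alice) has 3→4.
A2: add {5} — 5 (Alice) has 5→3.
A3: add {1} — 1 (Alice) has 1→5.
A4 = A3; e.g. 0 (Bob) can still go to 6. Fixed point.
From 5, successor 3 is in the attractor (rank 1); the other successor 0 is not.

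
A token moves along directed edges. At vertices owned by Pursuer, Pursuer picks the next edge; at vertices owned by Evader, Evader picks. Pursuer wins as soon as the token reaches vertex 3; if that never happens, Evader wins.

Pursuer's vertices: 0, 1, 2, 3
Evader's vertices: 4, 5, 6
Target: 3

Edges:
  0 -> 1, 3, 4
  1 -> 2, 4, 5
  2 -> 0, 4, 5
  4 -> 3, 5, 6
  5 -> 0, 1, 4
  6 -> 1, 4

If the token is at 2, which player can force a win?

A0 = {3}
A1: add {0} — 0 (Pursuer) has 0→3.
A2: add {2} — 2 (Pursuer) has 2→0.
2 ∈ A2, so Pursuer can force the target.

Pursuer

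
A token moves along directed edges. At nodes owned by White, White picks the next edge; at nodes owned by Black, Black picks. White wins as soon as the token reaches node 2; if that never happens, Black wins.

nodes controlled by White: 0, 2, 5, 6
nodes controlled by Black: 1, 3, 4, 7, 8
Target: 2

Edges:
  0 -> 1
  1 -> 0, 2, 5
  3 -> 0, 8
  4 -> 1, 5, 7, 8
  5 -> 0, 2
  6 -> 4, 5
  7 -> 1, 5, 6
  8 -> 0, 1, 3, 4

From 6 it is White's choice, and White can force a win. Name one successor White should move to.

5

A0 = {2}
A1: add {5} — 5 (White) has 5→2.
A2: add {6} — 6 (White) has 6→5.
A3 = A2; e.g. 0 (White) has no edge into A2. Fixed point.
From 6, successor 5 is in the attractor (rank 1); the other successor 4 is not.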